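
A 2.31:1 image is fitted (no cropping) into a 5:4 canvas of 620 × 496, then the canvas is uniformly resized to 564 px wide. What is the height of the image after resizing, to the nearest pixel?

244 px

In the 620×496 frame the image fills the width: height = 620 / 2.310 ≈ 268.40 px.
Resizing to 564 px wide multiplies everything by 0.9097: 268.40 → 244.16 px.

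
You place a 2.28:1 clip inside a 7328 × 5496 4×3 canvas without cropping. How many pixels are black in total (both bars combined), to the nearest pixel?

2.28:1 (2.280) > 4×3 (1.333), so the clip fills the width.
Content height = 7328 / 2.280 ≈ 3214.0351 px.
5496 − 3214.0351 = 2281.9649 px of bars.
That's 2281.9649 × 7328 ≈ 16722239 black pixels.

16722239 pixels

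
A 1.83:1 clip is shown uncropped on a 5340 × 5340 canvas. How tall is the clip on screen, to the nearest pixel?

1.83:1 is wider than 1:1, so it spans the full width.
Content height = 5340 / 1.830 ≈ 2918.03 px.

2918 px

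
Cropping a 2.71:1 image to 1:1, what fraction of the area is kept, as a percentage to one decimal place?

36.9%

The height stays; only width is cut (since 1:1 is narrower than 2.71:1).
Fraction kept = (1.000)/(2.710) ≈ 36.90%.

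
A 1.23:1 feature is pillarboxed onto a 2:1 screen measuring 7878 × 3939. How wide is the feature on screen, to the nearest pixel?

1.23:1 is narrower than 2:1, so it spans the full height.
The feature is 3939 × 1.230 ≈ 4844.97 px wide.

4845 px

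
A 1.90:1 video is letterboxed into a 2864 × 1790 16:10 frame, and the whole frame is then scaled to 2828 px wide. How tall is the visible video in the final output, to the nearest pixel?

1488 px

At 2864×1790 the video is width-limited, so height = 2864 / 1.900 ≈ 1507.37 px.
Scaling 2864 → 2828 is ×0.9874, so the height becomes 1507.37 × 0.9874 ≈ 1488.42 px.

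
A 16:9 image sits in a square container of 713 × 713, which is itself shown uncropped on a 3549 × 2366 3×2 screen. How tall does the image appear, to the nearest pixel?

1331 px

16:9 in 713×713: fills the width, so the image is 713.00 × 401.06.
The square canvas is height-limited in 3549×2366, giving 2366.00 × 2366.00; scale factor 3.3184.
So the image's height is 401.06 × 3.3184 ≈ 1330.88.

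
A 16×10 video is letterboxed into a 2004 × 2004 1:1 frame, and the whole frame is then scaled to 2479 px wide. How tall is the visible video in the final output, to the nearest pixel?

1549 px

Fitted into 2004×2004, the video spans the width; its height is 2004 × 10/16 ≈ 1252.50 px.
Scaling 2004 → 2479 is ×1.2370, so the height becomes 1252.50 × 1.2370 ≈ 1549.38 px.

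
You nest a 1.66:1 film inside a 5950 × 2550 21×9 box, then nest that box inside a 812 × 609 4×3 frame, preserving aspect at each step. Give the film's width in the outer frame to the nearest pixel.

First fit — 1.66:1 into 5950×2550 spans the height: 4233.00 × 2550.00.
21×9 in 812×609: fills the width, so the intermediate becomes 812.00 × 348.00 — a scale of ×0.1365.
Applying the same ×0.1365: 4233.00 → 577.68.

578 px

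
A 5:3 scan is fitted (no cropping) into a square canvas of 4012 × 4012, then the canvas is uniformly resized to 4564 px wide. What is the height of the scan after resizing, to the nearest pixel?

At 4012×4012 the scan is width-limited, so height = 4012 × 3/5 ≈ 2407.20 px.
The frame scales by 4564/4012 = 1.1376; 2407.20 × 1.1376 ≈ 2738.40 px.

2738 px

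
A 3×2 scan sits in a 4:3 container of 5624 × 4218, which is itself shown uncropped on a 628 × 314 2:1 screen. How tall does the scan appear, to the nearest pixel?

279 px

First fit — 3×2 into 5624×4218 spans the width: 5624.00 × 3749.33.
4:3 in 628×314: fills the height, so the intermediate becomes 418.67 × 314.00 — a scale of ×0.0744.
Applying the same ×0.0744: 3749.33 → 279.11.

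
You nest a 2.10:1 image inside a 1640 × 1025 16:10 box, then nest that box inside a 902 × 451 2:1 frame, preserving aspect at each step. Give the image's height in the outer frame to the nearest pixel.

2.10:1 in 1640×1025: fills the width, so the image is 1640.00 × 780.95.
Second fit — the 16:10 canvas into 902×451 spans the height: 721.60 × 451.00 (×0.4400 from 1640×1025).
So the image's height is 780.95 × 0.4400 ≈ 343.62.

344 px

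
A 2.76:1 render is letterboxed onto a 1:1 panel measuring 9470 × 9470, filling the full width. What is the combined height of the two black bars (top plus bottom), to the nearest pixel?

That makes the image 3431.16 px tall (9470 / 2.760).
9470 − 3431.16 = 6038.84 px of bars.

6039 px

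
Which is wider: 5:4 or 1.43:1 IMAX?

1.43:1 IMAX

5:4 = 1.25 and 1.43; 1.43 > 1.25.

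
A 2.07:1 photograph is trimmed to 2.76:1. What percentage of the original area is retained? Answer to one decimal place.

75.0%

The width stays; only height is cut (since 2.76:1 is wider than 2.07:1).
Fraction kept = (2.070)/(2.760) ≈ 75.00%.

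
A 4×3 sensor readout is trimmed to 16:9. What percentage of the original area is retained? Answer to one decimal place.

75.0%

Going from 4×3 to 16:9 means cutting height while keeping width.
(1.333)/(1.778) ≈ 0.750 of the area survives.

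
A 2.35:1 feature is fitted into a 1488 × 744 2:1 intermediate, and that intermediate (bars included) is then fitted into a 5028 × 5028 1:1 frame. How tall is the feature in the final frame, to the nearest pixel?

2140 px

Inside the 1488×744 canvas the feature is width-limited at 1488.00 × 633.19.
The 2:1 canvas is width-limited in 5028×5028, giving 5028.00 × 2514.00; scale factor 3.3790.
The feature scales with it: height 633.19 × 3.3790 ≈ 2139.57.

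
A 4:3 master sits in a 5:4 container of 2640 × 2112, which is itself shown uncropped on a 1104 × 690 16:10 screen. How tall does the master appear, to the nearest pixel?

Inside the 2640×2112 canvas the master is width-limited at 2640.00 × 1980.00.
5:4 in 1104×690: fills the height, so the intermediate becomes 862.50 × 690.00 — a scale of ×0.3267.
So the master's height is 1980.00 × 0.3267 ≈ 646.88.

647 px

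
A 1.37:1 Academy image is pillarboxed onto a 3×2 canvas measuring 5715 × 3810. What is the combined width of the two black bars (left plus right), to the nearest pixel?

495 px

1.37:1 Academy is narrower than 3×2, so it spans the full height.
That makes the image 5219.70 px wide (3810 × 1.370).
5715 − 5219.70 = 495.30 px of bars.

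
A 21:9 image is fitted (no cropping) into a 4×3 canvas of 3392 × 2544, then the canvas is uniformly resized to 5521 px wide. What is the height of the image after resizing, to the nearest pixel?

2366 px

Fitted into 3392×2544, the image spans the width; its height is 3392 × 9/21 ≈ 1453.71 px.
The frame scales by 5521/3392 = 1.6277; 1453.71 × 1.6277 ≈ 2366.14 px.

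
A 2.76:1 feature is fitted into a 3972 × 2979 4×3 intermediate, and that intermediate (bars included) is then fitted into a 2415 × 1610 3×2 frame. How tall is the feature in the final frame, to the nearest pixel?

2.76:1 in 3972×2979: fills the width, so the feature is 3972.00 × 1439.13.
Second fit — the 4×3 canvas into 2415×1610 spans the height: 2146.67 × 1610.00 (×0.5404 from 3972×2979).
So the feature's height is 1439.13 × 0.5404 ≈ 777.78.

778 px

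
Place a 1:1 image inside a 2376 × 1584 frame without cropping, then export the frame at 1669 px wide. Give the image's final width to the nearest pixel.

1113 px

Fitted into 2376×1584, the image spans the height; its width is 1584 × 1/1 ≈ 1584.00 px.
Scaling 2376 → 1669 is ×0.7024, so the width becomes 1584.00 × 0.7024 ≈ 1112.67 px.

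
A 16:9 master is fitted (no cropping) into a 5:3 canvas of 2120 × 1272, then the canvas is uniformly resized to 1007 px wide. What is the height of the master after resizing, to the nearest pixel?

566 px

In the 2120×1272 frame the master fills the width: height = 2120 × 9/16 ≈ 1192.50 px.
Scaling 2120 → 1007 is ×0.4750, so the height becomes 1192.50 × 0.4750 ≈ 566.44 px.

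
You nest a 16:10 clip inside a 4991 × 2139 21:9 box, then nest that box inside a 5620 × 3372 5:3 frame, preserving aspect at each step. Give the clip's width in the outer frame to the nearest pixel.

3854 px

Inside the 4991×2139 canvas the clip is height-limited at 3422.40 × 2139.00.
Second fit — the 21:9 canvas into 5620×3372 spans the width: 5620.00 × 2408.57 (×1.1260 from 4991×2139).
So the clip's width is 3422.40 × 1.1260 ≈ 3853.71.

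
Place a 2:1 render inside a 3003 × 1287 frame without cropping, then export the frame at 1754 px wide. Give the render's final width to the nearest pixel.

In the 3003×1287 frame the render fills the height: width = 1287 × 2/1 ≈ 2574.00 px.
The frame scales by 1754/3003 = 0.5841; 2574.00 × 0.5841 ≈ 1503.43 px.

1503 px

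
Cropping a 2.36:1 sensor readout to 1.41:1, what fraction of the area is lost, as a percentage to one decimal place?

The height stays; only width is cut (since 1.41:1 is narrower than 2.36:1).
Area ratio = (1.410)/(2.360) = 59.75%; the remaining 40.25% is cropped out.

40.3%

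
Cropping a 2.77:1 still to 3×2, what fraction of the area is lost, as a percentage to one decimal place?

Going from 2.77:1 to 3×2 means cutting width while keeping height.
Area ratio = (1.500)/(2.770) = 54.15%; the remaining 45.85% is cropped out.

45.8%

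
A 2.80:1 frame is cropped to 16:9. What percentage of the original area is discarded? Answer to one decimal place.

36.5%

The height stays; only width is cut (since 16:9 is narrower than 2.80:1).
Fraction kept = (1.778)/(2.800) ≈ 63.49%, so 36.51% is lost.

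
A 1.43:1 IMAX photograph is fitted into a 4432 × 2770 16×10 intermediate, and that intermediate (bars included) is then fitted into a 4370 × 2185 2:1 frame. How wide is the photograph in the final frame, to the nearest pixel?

3125 px

Inside the 4432×2770 canvas the photograph is height-limited at 3961.10 × 2770.00.
16×10 in 4370×2185: fills the height, so the intermediate becomes 3496.00 × 2185.00 — a scale of ×0.7888.
The photograph scales with it: width 3961.10 × 0.7888 ≈ 3124.55.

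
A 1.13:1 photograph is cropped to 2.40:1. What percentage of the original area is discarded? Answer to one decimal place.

The width stays; only height is cut (since 2.40:1 is wider than 1.13:1).
Fraction kept = (1.130)/(2.400) ≈ 47.08%, so 52.92% is lost.

52.9%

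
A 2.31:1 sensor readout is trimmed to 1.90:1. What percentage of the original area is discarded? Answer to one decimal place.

17.7%

1.90:1 is narrower than 2.31:1, so the crop keeps the full height and trims the width.
Area ratio = (1.900)/(2.310) = 82.25%; the remaining 17.75% is cropped out.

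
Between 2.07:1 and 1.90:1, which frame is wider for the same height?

2.07 and 1.9; 2.07 > 1.9.

2.07:1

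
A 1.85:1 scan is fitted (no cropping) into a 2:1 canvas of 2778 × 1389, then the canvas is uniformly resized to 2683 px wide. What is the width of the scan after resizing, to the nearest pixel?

2482 px

At 2778×1389 the scan is height-limited, so width = 1389 × 1.850 ≈ 2569.65 px.
Scaling 2778 → 2683 is ×0.9658, so the width becomes 2569.65 × 0.9658 ≈ 2481.78 px.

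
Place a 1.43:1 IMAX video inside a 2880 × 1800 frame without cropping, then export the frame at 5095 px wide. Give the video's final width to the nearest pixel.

In the 2880×1800 frame the video fills the height: width = 1800 × 1.430 ≈ 2574.00 px.
The frame scales by 5095/2880 = 1.7691; 2574.00 × 1.7691 ≈ 4553.66 px.

4554 px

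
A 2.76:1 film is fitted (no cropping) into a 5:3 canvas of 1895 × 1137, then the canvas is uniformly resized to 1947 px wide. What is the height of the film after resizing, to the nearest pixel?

At 1895×1137 the film is width-limited, so height = 1895 / 2.760 ≈ 686.59 px.
Scaling 1895 → 1947 is ×1.0274, so the height becomes 686.59 × 1.0274 ≈ 705.43 px.

705 px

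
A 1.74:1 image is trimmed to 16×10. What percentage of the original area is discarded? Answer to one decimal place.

8.0%

16×10 is narrower than 1.74:1, so the crop keeps the full height and trims the width.
(1.600)/(1.740) ≈ 0.920 of the area survives, leaving 8.05% discarded.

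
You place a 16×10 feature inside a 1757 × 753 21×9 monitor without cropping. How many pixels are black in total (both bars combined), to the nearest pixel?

Since 1.600 < 2.333, the feature is height-limited.
That makes the image 1204.8000 px wide (753 × 16/10).
Leftover width: 1757 − 1204.8000 = 552.2000 px.
Across the 753-px span: 552.2000 × 753 ≈ 415807 px.

415807 pixels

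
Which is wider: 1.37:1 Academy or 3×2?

3×2

1.37 and 3×2 = 1.5; 1.5 > 1.37.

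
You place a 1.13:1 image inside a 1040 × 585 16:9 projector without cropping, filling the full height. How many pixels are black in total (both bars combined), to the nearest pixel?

221686 pixels

The image is 585 × 1.130 ≈ 661.0500 px wide.
Leftover width: 1040 − 661.0500 = 378.9500 px.
Across the 585-px span: 378.9500 × 585 ≈ 221686 px.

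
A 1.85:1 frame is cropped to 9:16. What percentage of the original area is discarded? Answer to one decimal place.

69.6%

9:16 is narrower than 1.85:1, so the crop keeps the full height and trims the width.
Fraction kept = (0.562)/(1.850) ≈ 30.41%, so 69.59% is lost.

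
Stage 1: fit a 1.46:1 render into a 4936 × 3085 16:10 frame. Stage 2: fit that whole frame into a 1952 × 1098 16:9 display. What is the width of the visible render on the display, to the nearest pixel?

1603 px

First fit — 1.46:1 into 4936×3085 spans the height: 4504.10 × 3085.00.
16:10 in 1952×1098: fills the height, so the intermediate becomes 1756.80 × 1098.00 — a scale of ×0.3559.
The render scales with it: width 4504.10 × 0.3559 ≈ 1603.08.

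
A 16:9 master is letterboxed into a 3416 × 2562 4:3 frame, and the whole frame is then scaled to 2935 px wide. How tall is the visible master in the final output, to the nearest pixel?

1651 px

In the 3416×2562 frame the master fills the width: height = 3416 × 9/16 ≈ 1921.50 px.
Resizing to 2935 px wide multiplies everything by 0.8592: 1921.50 → 1650.94 px.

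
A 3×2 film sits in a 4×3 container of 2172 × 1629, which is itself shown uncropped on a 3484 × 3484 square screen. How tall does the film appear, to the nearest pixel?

2323 px

Inside the 2172×1629 canvas the film is width-limited at 2172.00 × 1448.00.
The 4×3 canvas is width-limited in 3484×3484, giving 3484.00 × 2613.00; scale factor 1.6041.
Applying the same ×1.6041: 1448.00 → 2322.67.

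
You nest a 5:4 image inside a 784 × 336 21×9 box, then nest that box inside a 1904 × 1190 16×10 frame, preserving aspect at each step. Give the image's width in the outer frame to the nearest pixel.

First fit — 5:4 into 784×336 spans the height: 420.00 × 336.00.
Second fit — the 21×9 canvas into 1904×1190 spans the width: 1904.00 × 816.00 (×2.4286 from 784×336).
So the image's width is 420.00 × 2.4286 ≈ 1020.00.

1020 px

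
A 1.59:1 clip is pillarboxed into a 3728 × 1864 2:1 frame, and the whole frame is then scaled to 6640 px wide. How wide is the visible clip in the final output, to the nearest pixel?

5279 px

In the 3728×1864 frame the clip fills the height: width = 1864 × 1.590 ≈ 2963.76 px.
Scaling 3728 → 6640 is ×1.7811, so the width becomes 2963.76 × 1.7811 ≈ 5278.80 px.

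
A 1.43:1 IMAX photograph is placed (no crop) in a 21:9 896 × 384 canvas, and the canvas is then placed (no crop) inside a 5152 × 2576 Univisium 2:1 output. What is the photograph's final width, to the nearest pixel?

Inside the 896×384 canvas the photograph is height-limited at 549.12 × 384.00.
Second fit — the 21:9 canvas into 5152×2576 spans the width: 5152.00 × 2208.00 (×5.7500 from 896×384).
Applying the same ×5.7500: 549.12 → 3157.44.

3157 px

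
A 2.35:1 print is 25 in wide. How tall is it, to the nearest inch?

11 in

Height = 25 / 2.350 = 10.64.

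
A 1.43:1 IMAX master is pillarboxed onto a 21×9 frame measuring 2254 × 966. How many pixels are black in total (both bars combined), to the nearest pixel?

842951 pixels

1.43:1 IMAX (1.430) < 21×9 (2.333), so the master fills the height.
That makes the image 1381.3800 px wide (966 × 1.430).
Leftover width: 2254 − 1381.3800 = 872.6200 px.
Across the 966-px span: 872.6200 × 966 ≈ 842951 px.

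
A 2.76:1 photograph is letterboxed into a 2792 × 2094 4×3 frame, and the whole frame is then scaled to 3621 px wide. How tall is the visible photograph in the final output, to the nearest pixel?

1312 px

At 2792×2094 the photograph is width-limited, so height = 2792 / 2.760 ≈ 1011.59 px.
Resizing to 3621 px wide multiplies everything by 1.2969: 1011.59 → 1311.96 px.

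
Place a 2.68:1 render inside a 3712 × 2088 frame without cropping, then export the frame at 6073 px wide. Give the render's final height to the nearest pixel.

2266 px

At 3712×2088 the render is width-limited, so height = 3712 / 2.680 ≈ 1385.07 px.
Resizing to 6073 px wide multiplies everything by 1.6360: 1385.07 → 2266.04 px.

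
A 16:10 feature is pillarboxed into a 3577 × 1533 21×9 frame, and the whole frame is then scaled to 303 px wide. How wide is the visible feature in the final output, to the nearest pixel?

208 px

At 3577×1533 the feature is height-limited, so width = 1533 × 16/10 ≈ 2452.80 px.
Scaling 3577 → 303 is ×0.0847, so the width becomes 2452.80 × 0.0847 ≈ 207.77 px.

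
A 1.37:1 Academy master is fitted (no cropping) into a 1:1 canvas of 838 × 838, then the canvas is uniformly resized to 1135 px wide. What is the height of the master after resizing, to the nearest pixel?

828 px

In the 838×838 frame the master fills the width: height = 838 / 1.370 ≈ 611.68 px.
Scaling 838 → 1135 is ×1.3544, so the height becomes 611.68 × 1.3544 ≈ 828.47 px.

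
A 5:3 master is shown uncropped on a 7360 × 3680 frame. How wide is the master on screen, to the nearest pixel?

6133 px

5:3 is narrower than 2:1, so it spans the full height.
Content width = 3680 × 5/3 ≈ 6133.33 px.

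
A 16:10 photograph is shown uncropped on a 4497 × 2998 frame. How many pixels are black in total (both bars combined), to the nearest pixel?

842625 pixels

Since 1.600 > 1.500, the photograph is width-limited.
Content height = 4497 × 10/16 ≈ 2810.6250 px.
Black = 2998 − 2810.6250 = 187.3750 px.
Across the 4497-px span: 187.3750 × 4497 ≈ 842625 px.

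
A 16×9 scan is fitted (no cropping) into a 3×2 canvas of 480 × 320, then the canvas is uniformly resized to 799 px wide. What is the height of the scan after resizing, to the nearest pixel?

449 px

Fitted into 480×320, the scan spans the width; its height is 480 × 9/16 ≈ 270.00 px.
Resizing to 799 px wide multiplies everything by 1.6646: 270.00 → 449.44 px.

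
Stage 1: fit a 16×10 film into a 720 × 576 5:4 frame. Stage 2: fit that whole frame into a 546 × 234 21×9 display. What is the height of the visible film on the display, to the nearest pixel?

183 px

16×10 in 720×576: fills the width, so the film is 720.00 × 450.00.
5:4 in 546×234: fills the height, so the intermediate becomes 292.50 × 234.00 — a scale of ×0.4062.
So the film's height is 450.00 × 0.4062 ≈ 182.81.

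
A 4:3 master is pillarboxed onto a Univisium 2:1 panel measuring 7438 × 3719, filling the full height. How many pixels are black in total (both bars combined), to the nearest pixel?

The master is 3719 × 4/3 ≈ 4958.6667 px wide.
7438 − 4958.6667 = 2479.3333 px of bars.
Bar area = 2479.3333 × 3719 ≈ 9220641 px.

9220641 pixels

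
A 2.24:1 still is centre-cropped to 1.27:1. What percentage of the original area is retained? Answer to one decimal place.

56.7%

Going from 2.24:1 to 1.27:1 means cutting width while keeping height.
(1.270)/(2.240) ≈ 0.567 of the area survives.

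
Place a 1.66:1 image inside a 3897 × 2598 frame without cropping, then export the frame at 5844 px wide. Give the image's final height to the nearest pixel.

3520 px

Fitted into 3897×2598, the image spans the width; its height is 3897 / 1.660 ≈ 2347.59 px.
The frame scales by 5844/3897 = 1.4996; 2347.59 × 1.4996 ≈ 3520.48 px.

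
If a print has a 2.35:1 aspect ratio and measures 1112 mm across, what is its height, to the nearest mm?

473 mm

At 2.35:1, 1112 / 2.350 ≈ 473.19.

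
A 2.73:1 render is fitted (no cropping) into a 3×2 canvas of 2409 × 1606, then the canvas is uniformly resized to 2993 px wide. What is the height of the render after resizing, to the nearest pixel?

1096 px

In the 2409×1606 frame the render fills the width: height = 2409 / 2.730 ≈ 882.42 px.
Resizing to 2993 px wide multiplies everything by 1.2424: 882.42 → 1096.34 px.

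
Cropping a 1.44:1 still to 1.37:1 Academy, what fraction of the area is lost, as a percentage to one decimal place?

Going from 1.44:1 to 1.37:1 Academy means cutting width while keeping height.
Area ratio = (1.370)/(1.440) = 95.14%; the remaining 4.86% is cropped out.

4.9%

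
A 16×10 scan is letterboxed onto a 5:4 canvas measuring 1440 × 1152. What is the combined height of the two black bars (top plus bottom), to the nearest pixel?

252 px

Since 1.600 > 1.250, the scan is width-limited.
Content height = 1440 × 10/16 ≈ 900.00 px.
Black = 1152 − 900.00 = 252.00 px.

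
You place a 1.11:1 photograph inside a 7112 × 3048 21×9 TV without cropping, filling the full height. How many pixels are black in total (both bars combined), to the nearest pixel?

11365139 pixels

Content width = 3048 × 1.110 ≈ 3383.2800 px.
7112 − 3383.2800 = 3728.7200 px of bars.
Bar area = 3728.7200 × 3048 ≈ 11365139 px.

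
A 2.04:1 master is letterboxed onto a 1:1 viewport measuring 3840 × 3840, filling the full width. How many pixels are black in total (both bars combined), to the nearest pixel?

7517365 pixels

Content height = 3840 / 2.040 ≈ 1882.3529 px.
Leftover height: 3840 − 1882.3529 = 1957.6471 px.
Across the 3840-px span: 1957.6471 × 3840 ≈ 7517365 px.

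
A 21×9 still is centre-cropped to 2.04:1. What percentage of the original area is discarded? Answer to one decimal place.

2.04:1 is narrower than 21×9, so the crop keeps the full height and trims the width.
Area ratio = (2.040)/(2.333) = 87.43%; the remaining 12.57% is cropped out.

12.6%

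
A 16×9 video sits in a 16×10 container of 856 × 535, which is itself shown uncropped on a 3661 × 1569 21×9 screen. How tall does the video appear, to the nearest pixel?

16×9 in 856×535: fills the width, so the video is 856.00 × 481.50.
The 16×10 canvas is height-limited in 3661×1569, giving 2510.40 × 1569.00; scale factor 2.9327.
So the video's height is 481.50 × 2.9327 ≈ 1412.10.

1412 px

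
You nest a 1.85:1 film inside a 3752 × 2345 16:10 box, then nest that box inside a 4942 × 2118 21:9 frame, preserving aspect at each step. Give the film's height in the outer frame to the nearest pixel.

Inside the 3752×2345 canvas the film is width-limited at 3752.00 × 2028.11.
16:10 in 4942×2118: fills the height, so the intermediate becomes 3388.80 × 2118.00 — a scale of ×0.9032.
The film scales with it: height 2028.11 × 0.9032 ≈ 1831.78.

1832 px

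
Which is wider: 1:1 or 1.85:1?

1 and 1.85; 1.85 > 1.

1.85:1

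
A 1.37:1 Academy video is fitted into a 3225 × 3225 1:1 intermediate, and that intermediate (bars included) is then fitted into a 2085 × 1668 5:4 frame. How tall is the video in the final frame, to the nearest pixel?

1218 px

First fit — 1.37:1 Academy into 3225×3225 spans the width: 3225.00 × 2354.01.
Second fit — the 1:1 canvas into 2085×1668 spans the height: 1668.00 × 1668.00 (×0.5172 from 3225×3225).
The video scales with it: height 2354.01 × 0.5172 ≈ 1217.52.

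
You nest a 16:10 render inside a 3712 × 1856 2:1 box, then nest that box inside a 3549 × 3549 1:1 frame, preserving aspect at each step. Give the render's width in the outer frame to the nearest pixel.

2839 px

Inside the 3712×1856 canvas the render is height-limited at 2969.60 × 1856.00.
The 2:1 canvas is width-limited in 3549×3549, giving 3549.00 × 1774.50; scale factor 0.9561.
So the render's width is 2969.60 × 0.9561 ≈ 2839.20.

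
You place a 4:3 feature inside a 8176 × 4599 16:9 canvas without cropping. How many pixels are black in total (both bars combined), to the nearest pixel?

Since 1.333 < 1.778, the feature is height-limited.
That makes the image 6132.0000 px wide (4599 × 4/3).
8176 − 6132.0000 = 2044.0000 px of bars.
That's 2044.0000 × 4599 ≈ 9400356 black pixels.

9400356 pixels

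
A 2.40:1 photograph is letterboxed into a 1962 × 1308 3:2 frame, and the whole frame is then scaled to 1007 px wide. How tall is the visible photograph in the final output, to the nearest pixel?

Fitted into 1962×1308, the photograph spans the width; its height is 1962 / 2.400 ≈ 817.50 px.
The frame scales by 1007/1962 = 0.5133; 817.50 × 0.5133 ≈ 419.58 px.

420 px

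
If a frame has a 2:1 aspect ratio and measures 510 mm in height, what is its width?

Width = 510·2/1 = 1020.

1020 mm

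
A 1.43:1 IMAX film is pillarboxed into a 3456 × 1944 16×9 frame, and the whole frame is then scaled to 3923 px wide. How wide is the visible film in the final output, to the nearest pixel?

3156 px

In the 3456×1944 frame the film fills the height: width = 1944 × 1.430 ≈ 2779.92 px.
The frame scales by 3923/3456 = 1.1351; 2779.92 × 1.1351 ≈ 3155.56 px.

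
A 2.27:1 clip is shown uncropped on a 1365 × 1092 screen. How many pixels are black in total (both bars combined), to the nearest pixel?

669776 pixels

2.27:1 is wider than 5:4, so it spans the full width.
The clip is 1365 / 2.270 ≈ 601.3216 px tall.
Black = 1092 − 601.3216 = 490.6784 px.
Across the 1365-px span: 490.6784 × 1365 ≈ 669776 px.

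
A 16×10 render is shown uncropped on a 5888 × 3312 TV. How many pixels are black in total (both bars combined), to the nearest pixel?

16×10 is narrower than 16×9, so it spans the full height.
The render is 3312 × 16/10 ≈ 5299.2000 px wide.
5888 − 5299.2000 = 588.8000 px of bars.
Across the 3312-px span: 588.8000 × 3312 ≈ 1950106 px.

1950106 pixels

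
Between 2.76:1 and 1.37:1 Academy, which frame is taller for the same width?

2.76 and 1.37; 2.76 > 1.37. The smaller width-to-height ratio is the taller frame.

1.37:1 Academy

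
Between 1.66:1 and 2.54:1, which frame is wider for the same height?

2.54:1

1.66 and 2.54; 2.54 > 1.66.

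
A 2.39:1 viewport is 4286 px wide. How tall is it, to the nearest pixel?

1793 px

At 2.39:1, 4286 / 2.390 ≈ 1793.31.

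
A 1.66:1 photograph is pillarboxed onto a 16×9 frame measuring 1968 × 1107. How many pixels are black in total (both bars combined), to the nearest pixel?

144331 pixels

1.66:1 (1.660) < 16×9 (1.778), so the photograph fills the height.
The photograph is 1107 × 1.660 ≈ 1837.6200 px wide.
Black = 1968 − 1837.6200 = 130.3800 px.
Across the 1107-px span: 130.3800 × 1107 ≈ 144331 px.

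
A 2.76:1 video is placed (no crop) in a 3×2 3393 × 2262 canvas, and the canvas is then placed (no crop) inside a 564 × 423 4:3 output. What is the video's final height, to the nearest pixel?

204 px

2.76:1 in 3393×2262: fills the width, so the video is 3393.00 × 1229.35.
Second fit — the 3×2 canvas into 564×423 spans the width: 564.00 × 376.00 (×0.1662 from 3393×2262).
The video scales with it: height 1229.35 × 0.1662 ≈ 204.35.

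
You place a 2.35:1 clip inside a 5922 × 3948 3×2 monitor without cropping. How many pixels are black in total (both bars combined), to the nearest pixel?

8456616 pixels

Since 2.350 > 1.500, the clip is width-limited.
The clip is 5922 / 2.350 ≈ 2520.0000 px tall.
Leftover height: 3948 − 2520.0000 = 1428.0000 px.
That's 1428.0000 × 5922 ≈ 8456616 black pixels.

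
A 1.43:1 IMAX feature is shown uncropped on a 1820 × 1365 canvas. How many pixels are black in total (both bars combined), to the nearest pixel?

Since 1.430 > 1.333, the feature is width-limited.
That makes the image 1272.7273 px tall (1820 / 1.430).
1365 − 1272.7273 = 92.2727 px of bars.
Bar area = 92.2727 × 1820 ≈ 167936 px.

167936 pixels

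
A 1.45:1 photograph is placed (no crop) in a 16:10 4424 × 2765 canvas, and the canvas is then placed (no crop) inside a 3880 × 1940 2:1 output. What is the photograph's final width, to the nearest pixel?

2813 px

1.45:1 in 4424×2765: fills the height, so the photograph is 4009.25 × 2765.00.
The 16:10 canvas is height-limited in 3880×1940, giving 3104.00 × 1940.00; scale factor 0.7016.
So the photograph's width is 4009.25 × 0.7016 ≈ 2813.00.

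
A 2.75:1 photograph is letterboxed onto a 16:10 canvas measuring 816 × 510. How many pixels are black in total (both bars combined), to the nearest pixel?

174031 pixels

2.75:1 is wider than 16:10, so it spans the full width.
That makes the image 296.7273 px tall (816 / 2.750).
Leftover height: 510 − 296.7273 = 213.2727 px.
Bar area = 213.2727 × 816 ≈ 174031 px.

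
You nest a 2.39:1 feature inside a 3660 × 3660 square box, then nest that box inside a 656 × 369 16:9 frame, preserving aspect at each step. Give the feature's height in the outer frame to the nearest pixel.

154 px

First fit — 2.39:1 into 3660×3660 spans the width: 3660.00 × 1531.38.
square in 656×369: fills the height, so the intermediate becomes 369.00 × 369.00 — a scale of ×0.1008.
The feature scales with it: height 1531.38 × 0.1008 ≈ 154.39.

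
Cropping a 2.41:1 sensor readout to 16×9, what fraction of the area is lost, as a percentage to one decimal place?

26.2%

16×9 is narrower than 2.41:1, so the crop keeps the full height and trims the width.
Fraction kept = (1.778)/(2.410) ≈ 73.77%, so 26.23% is lost.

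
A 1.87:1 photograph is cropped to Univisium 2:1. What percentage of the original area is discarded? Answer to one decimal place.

Univisium 2:1 is wider than 1.87:1, so the crop keeps the full width and trims the height.
(1.870)/(2.000) ≈ 0.935 of the area survives, leaving 6.50% discarded.

6.5%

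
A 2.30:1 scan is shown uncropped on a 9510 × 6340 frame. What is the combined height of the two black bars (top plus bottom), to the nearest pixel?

2205 px

Since 2.300 > 1.500, the scan is width-limited.
That makes the image 4134.78 px tall (9510 / 2.300).
6340 − 4134.78 = 2205.22 px of bars.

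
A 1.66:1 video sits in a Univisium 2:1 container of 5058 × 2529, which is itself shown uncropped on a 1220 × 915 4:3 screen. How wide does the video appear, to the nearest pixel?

1.66:1 in 5058×2529: fills the height, so the video is 4198.14 × 2529.00.
Second fit — the Univisium 2:1 canvas into 1220×915 spans the width: 1220.00 × 610.00 (×0.2412 from 5058×2529).
So the video's width is 4198.14 × 0.2412 ≈ 1012.60.

1013 px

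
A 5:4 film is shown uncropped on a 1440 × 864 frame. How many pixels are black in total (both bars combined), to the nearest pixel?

311040 pixels

Since 1.250 < 1.667, the film is height-limited.
Content width = 864 × 5/4 ≈ 1080.0000 px.
Leftover width: 1440 − 1080.0000 = 360.0000 px.
That's 360.0000 × 864 ≈ 311040 black pixels.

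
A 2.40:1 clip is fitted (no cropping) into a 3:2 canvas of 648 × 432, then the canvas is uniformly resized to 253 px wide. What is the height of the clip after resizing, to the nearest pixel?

105 px

In the 648×432 frame the clip fills the width: height = 648 / 2.400 ≈ 270.00 px.
The frame scales by 253/648 = 0.3904; 270.00 × 0.3904 ≈ 105.42 px.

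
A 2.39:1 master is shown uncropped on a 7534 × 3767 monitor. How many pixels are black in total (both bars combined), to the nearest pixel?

4631140 pixels

2.39:1 is wider than 2:1, so it spans the full width.
The master is 7534 / 2.390 ≈ 3152.3013 px tall.
Leftover height: 3767 − 3152.3013 = 614.6987 px.
Bar area = 614.6987 × 7534 ≈ 4631140 px.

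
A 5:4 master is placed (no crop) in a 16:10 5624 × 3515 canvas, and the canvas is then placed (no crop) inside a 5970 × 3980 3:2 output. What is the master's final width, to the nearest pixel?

Inside the 5624×3515 canvas the master is height-limited at 4393.75 × 3515.00.
16:10 in 5970×3980: fills the width, so the intermediate becomes 5970.00 × 3731.25 — a scale of ×1.0615.
Applying the same ×1.0615: 4393.75 → 4664.06.

4664 px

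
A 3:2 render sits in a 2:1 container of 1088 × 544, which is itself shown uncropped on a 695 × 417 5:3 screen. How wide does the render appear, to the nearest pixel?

521 px

3:2 in 1088×544: fills the height, so the render is 816.00 × 544.00.
The 2:1 canvas is width-limited in 695×417, giving 695.00 × 347.50; scale factor 0.6388.
The render scales with it: width 816.00 × 0.6388 ≈ 521.25.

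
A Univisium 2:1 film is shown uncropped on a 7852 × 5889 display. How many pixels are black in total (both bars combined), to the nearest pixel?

Univisium 2:1 is wider than 4:3, so it spans the full width.
That makes the image 3926.0000 px tall (7852 × 1/2).
Leftover height: 5889 − 3926.0000 = 1963.0000 px.
Bar area = 1963.0000 × 7852 ≈ 15413476 px.

15413476 pixels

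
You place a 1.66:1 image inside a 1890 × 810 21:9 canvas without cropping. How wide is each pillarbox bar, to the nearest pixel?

Since 1.660 < 2.333, the image is height-limited.
Content width = 810 × 1.660 ≈ 1344.60 px.
Leftover width: 1890 − 1344.60 = 545.40 px → 272.70 each side.

273 px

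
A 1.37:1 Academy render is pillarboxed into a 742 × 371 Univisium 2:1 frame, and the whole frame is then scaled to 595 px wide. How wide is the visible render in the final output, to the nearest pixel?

408 px

In the 742×371 frame the render fills the height: width = 371 × 1.370 ≈ 508.27 px.
Scaling 742 → 595 is ×0.8019, so the width becomes 508.27 × 0.8019 ≈ 407.57 px.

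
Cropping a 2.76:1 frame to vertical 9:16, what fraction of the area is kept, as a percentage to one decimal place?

20.4%

vertical 9:16 is narrower than 2.76:1, so the crop keeps the full height and trims the width.
(0.562)/(2.760) ≈ 0.204 of the area survives.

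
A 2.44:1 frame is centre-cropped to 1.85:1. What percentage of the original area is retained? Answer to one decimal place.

75.8%

The height stays; only width is cut (since 1.85:1 is narrower than 2.44:1).
Area ratio = (1.850)/(2.440) = 75.82% retained.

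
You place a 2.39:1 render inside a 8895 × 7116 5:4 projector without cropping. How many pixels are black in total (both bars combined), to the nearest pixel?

Since 2.390 > 1.250, the render is width-limited.
That makes the image 3721.7573 px tall (8895 / 2.390).
7116 − 3721.7573 = 3394.2427 px of bars.
That's 3394.2427 × 8895 ≈ 30191789 black pixels.

30191789 pixels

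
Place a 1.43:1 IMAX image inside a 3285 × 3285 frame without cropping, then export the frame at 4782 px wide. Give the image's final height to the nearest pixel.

At 3285×3285 the image is width-limited, so height = 3285 / 1.430 ≈ 2297.20 px.
Scaling 3285 → 4782 is ×1.4557, so the height becomes 2297.20 × 1.4557 ≈ 3344.06 px.

3344 px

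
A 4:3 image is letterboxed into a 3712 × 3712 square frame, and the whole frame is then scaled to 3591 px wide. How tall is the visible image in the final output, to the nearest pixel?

2693 px

Fitted into 3712×3712, the image spans the width; its height is 3712 × 3/4 ≈ 2784.00 px.
The frame scales by 3591/3712 = 0.9674; 2784.00 × 0.9674 ≈ 2693.25 px.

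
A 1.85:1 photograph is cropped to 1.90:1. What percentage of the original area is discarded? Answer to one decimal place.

2.6%

1.90:1 is wider than 1.85:1, so the crop keeps the full width and trims the height.
(1.850)/(1.900) ≈ 0.974 of the area survives, leaving 2.63% discarded.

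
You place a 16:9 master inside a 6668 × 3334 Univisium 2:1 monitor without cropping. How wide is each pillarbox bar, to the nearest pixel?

16:9 (1.778) < Univisium 2:1 (2.000), so the master fills the height.
That makes the image 5927.11 px wide (3334 × 16/9).
Leftover width: 6668 − 5927.11 = 740.89 px → 370.44 each side.

370 px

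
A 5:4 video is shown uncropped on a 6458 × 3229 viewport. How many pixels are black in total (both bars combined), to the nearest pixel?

7819831 pixels

Since 1.250 < 2.000, the video is height-limited.
The video is 3229 × 5/4 ≈ 4036.2500 px wide.
6458 − 4036.2500 = 2421.7500 px of bars.
Bar area = 2421.7500 × 3229 ≈ 7819831 px.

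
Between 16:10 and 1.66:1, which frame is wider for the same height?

16:10 = 1.6 and 1.66; 1.66 > 1.6.

1.66:1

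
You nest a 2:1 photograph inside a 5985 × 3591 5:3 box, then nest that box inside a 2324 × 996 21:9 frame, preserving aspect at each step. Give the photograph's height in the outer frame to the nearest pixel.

830 px

Inside the 5985×3591 canvas the photograph is width-limited at 5985.00 × 2992.50.
The 5:3 canvas is height-limited in 2324×996, giving 1660.00 × 996.00; scale factor 0.2774.
So the photograph's height is 2992.50 × 0.2774 ≈ 830.00.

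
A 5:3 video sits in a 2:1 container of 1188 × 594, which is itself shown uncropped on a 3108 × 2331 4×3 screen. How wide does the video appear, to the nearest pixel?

First fit — 5:3 into 1188×594 spans the height: 990.00 × 594.00.
Second fit — the 2:1 canvas into 3108×2331 spans the width: 3108.00 × 1554.00 (×2.6162 from 1188×594).
So the video's width is 990.00 × 2.6162 ≈ 2590.00.

2590 px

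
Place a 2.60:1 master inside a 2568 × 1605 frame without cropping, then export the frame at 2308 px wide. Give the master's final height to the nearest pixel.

At 2568×1605 the master is width-limited, so height = 2568 / 2.600 ≈ 987.69 px.
Scaling 2568 → 2308 is ×0.8988, so the height becomes 987.69 × 0.8988 ≈ 887.69 px.

888 px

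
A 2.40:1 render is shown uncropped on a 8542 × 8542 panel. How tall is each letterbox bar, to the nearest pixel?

Since 2.400 > 1.000, the render is width-limited.
The render is 8542 / 2.400 ≈ 3559.17 px tall.
8542 − 3559.17 = 4982.83 px of bars (2491.42 each).

2491 px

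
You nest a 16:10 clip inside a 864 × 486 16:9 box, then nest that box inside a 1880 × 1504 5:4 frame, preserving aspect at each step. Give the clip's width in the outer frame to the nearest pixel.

16:10 in 864×486: fills the height, so the clip is 777.60 × 486.00.
16:9 in 1880×1504: fills the width, so the intermediate becomes 1880.00 × 1057.50 — a scale of ×2.1759.
So the clip's width is 777.60 × 2.1759 ≈ 1692.00.

1692 px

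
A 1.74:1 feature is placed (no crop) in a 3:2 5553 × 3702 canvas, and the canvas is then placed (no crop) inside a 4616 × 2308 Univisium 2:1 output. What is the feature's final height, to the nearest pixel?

1990 px

Inside the 5553×3702 canvas the feature is width-limited at 5553.00 × 3191.38.
Second fit — the 3:2 canvas into 4616×2308 spans the height: 3462.00 × 2308.00 (×0.6234 from 5553×3702).
So the feature's height is 3191.38 × 0.6234 ≈ 1989.66.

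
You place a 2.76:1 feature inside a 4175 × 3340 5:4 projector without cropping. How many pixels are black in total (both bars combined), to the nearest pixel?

Since 2.760 > 1.250, the feature is width-limited.
Content height = 4175 / 2.760 ≈ 1512.6812 px.
Leftover height: 3340 − 1512.6812 = 1827.3188 px.
Bar area = 1827.3188 × 4175 ≈ 7629056 px.

7629056 pixels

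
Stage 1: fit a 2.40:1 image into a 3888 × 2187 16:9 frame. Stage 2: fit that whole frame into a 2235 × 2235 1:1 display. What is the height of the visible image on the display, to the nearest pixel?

931 px

Inside the 3888×2187 canvas the image is width-limited at 3888.00 × 1620.00.
The 16:9 canvas is width-limited in 2235×2235, giving 2235.00 × 1257.19; scale factor 0.5748.
So the image's height is 1620.00 × 0.5748 ≈ 931.25.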